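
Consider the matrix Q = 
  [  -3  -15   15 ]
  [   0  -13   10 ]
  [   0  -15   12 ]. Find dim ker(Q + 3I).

Q + 3I = [[0, -15, 15], [0, -10, 10], [0, -15, 15]].
This matrix has rank 1, so its null space has dimension 3 − 1 = 2.

2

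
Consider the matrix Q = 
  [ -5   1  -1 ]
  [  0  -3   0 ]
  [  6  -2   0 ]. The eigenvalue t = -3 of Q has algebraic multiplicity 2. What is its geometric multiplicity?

Q + 3I = [[-2, 1, -1], [0, 0, 0], [6, -2, 3]].
This matrix has rank 2, so its null space has dimension 3 − 2 = 1.

1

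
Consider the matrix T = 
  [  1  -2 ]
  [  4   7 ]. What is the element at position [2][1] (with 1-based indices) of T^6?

Characteristic polynomial: s^2 - 8s + 15 = (s - 5)(s - 3), so the eigenvalues are 3, 5.
s=5: eigenvector (1, -2).
s=3: eigenvector (1, -1).
P = [[1, 1], [-2, -1]], D = diag(5, 3), P⁻¹ = [[-1, -1], [2, 1]].
T⁶ = P·diag(15625, 729)·P⁻¹ = [[-14167, -14896], [29792, 30521]].
The requested entry is 29792.

29792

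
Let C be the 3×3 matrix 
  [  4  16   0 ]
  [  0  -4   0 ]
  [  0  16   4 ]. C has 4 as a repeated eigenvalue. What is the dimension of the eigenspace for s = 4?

2

C − 4I = [[0, 16, 0], [0, -8, 0], [0, 16, 0]].
This matrix has rank 1, so its null space has dimension 3 − 1 = 2.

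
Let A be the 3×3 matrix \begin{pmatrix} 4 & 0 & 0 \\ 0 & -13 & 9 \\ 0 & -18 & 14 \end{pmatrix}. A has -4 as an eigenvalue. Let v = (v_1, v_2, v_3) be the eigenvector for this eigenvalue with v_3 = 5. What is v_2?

A + 4I = [[8, 0, 0], [0, -9, 9], [0, -18, 18]].
Solving (A + 4I)v = 0 gives the eigenspace spanned by (0, 5, 5).
With v_3 = 5, v = (0, 5, 5), so v_2 = 5.

5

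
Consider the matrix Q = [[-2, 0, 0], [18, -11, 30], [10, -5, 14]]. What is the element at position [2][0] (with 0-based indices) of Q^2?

30

Characteristic polynomial: λ^3 - λ^2 - 10λ - 8 = (λ - 4)(λ + 1)(λ + 2), so the eigenvalues are -2, -1, 4.
λ=-2: eigenvector (1, 2, 0).
λ=-1: eigenvector (0, 3, 1).
λ=4: eigenvector (0, 2, 1).
P = [[1, 0, 0], [2, 3, 2], [0, 1, 1]], D = diag(-2, -1, 4), P⁻¹ = [[1, 0, 0], [-2, 1, -2], [2, -1, 3]].
Q² = P·diag(4, 1, 16)·P⁻¹ = [[4, 0, 0], [66, -29, 90], [30, -15, 46]].
The requested entry is 30.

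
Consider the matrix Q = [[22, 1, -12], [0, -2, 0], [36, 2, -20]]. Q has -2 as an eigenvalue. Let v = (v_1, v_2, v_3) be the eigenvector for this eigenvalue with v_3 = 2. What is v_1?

Q + 2I = [[24, 1, -12], [0, 0, 0], [36, 2, -18]].
Solving (Q + 2I)v = 0 gives the eigenspace spanned by (1, 0, 2).
With v_3 = 2, v = (1, 0, 2), so v_1 = 1.

1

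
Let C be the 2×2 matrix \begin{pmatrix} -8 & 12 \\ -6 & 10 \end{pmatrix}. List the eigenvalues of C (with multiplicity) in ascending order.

-2, 4

Characteristic polynomial: p(μ) = μ^2 - 2μ - 8 = (μ - 4)(μ + 2).
Roots (with multiplicity): -2, 4.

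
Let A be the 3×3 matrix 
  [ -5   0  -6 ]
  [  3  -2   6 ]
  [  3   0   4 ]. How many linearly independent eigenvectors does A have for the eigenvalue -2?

2

A + 2I = [[-3, 0, -6], [3, 0, 6], [3, 0, 6]].
This matrix has rank 1, so its null space has dimension 3 − 1 = 2.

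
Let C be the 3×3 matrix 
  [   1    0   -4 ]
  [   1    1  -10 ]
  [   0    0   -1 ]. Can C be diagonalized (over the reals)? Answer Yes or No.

No

Characteristic polynomial: p(μ) = μ^3 - μ^2 - μ + 1 = (μ - 1)^2(μ + 1).
μ = 1 has algebraic multiplicity 2; rank(C − 1I) = 2, so geometric multiplicity = 1.
Geometric multiplicity < algebraic multiplicity, so C is not diagonalizable.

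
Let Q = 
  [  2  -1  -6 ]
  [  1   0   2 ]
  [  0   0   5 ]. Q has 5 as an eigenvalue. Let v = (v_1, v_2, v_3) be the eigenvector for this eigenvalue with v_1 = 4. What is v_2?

Q − 5I = [[-3, -1, -6], [1, -5, 2], [0, 0, 0]].
Solving (Q − 5I)v = 0 gives the eigenspace spanned by (4, 0, -2).
With v_1 = 4, v = (4, 0, -2), so v_2 = 0.

0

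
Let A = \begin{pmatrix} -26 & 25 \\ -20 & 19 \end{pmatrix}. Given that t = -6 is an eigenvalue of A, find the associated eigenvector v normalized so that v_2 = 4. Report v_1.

5

A + 6I = [[-20, 25], [-20, 25]].
Solving (A + 6I)v = 0 gives the eigenspace spanned by (5, 4).
With v_2 = 4, v = (5, 4), so v_1 = 5.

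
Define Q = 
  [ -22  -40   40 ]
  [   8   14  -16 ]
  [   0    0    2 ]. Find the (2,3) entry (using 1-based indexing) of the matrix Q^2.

Characteristic polynomial: μ^3 + 6μ^2 - 4μ - 24 = (μ - 2)(μ + 2)(μ + 6), so the eigenvalues are -6, -2, 2.
μ=2: eigenvector (5, -2, 1).
μ=-2: eigenvector (-2, 1, 0).
μ=-6: eigenvector (-5, 2, 0).
P = [[5, -2, -5], [-2, 1, 2], [1, 0, 0]], D = diag(2, -2, -6), P⁻¹ = [[0, 0, 1], [2, 5, 0], [-1, -2, 1]].
Q² = P·diag(4, 4, 36)·P⁻¹ = [[164, 320, -160], [-64, -124, 64], [0, 0, 4]].
The requested entry is 64.

64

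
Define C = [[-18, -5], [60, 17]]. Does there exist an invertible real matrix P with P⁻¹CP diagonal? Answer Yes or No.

Characteristic polynomial: p(λ) = λ^2 + λ - 6 = (λ - 2)(λ + 3).
All 2 eigenvalues are distinct, so C is diagonalizable.

Yes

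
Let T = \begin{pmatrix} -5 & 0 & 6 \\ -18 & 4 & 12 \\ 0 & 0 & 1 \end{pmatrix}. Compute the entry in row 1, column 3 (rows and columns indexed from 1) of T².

Characteristic polynomial: r^3 - 21r + 20 = (r - 4)(r - 1)(r + 5), so the eigenvalues are -5, 1, 4.
r=-5: eigenvector (1, 2, 0).
r=4: eigenvector (0, 1, 0).
r=1: eigenvector (1, 2, 1).
P = [[1, 0, 1], [2, 1, 2], [0, 0, 1]], D = diag(-5, 4, 1), P⁻¹ = [[1, 0, -1], [-2, 1, 0], [0, 0, 1]].
T² = P·diag(25, 16, 1)·P⁻¹ = [[25, 0, -24], [18, 16, -48], [0, 0, 1]].
The requested entry is -24.

-24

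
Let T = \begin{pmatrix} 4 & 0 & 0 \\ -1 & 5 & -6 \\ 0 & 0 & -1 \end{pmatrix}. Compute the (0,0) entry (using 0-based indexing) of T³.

Characteristic polynomial: s^3 - 8s^2 + 11s + 20 = (s - 5)(s - 4)(s + 1), so the eigenvalues are -1, 4, 5.
s=4: eigenvector (1, 1, 0).
s=-1: eigenvector (0, 1, 1).
s=5: eigenvector (0, 1, 0).
P = [[1, 0, 0], [1, 1, 1], [0, 1, 0]], D = diag(4, -1, 5), P⁻¹ = [[1, 0, 0], [0, 0, 1], [-1, 1, -1]].
T³ = P·diag(64, -1, 125)·P⁻¹ = [[64, 0, 0], [-61, 125, -126], [0, 0, -1]].
The requested entry is 64.

64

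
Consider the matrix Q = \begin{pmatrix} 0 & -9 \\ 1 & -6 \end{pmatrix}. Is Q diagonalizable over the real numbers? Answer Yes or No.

Characteristic polynomial: p(λ) = λ^2 + 6λ + 9 = (λ + 3)^2.
λ = -3 has algebraic multiplicity 2; rank(Q + 3I) = 1, so geometric multiplicity = 1.
Geometric multiplicity < algebraic multiplicity, so Q is not diagonalizable.

No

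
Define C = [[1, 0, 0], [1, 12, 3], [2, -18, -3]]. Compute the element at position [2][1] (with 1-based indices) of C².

19

Characteristic polynomial: λ^3 - 10λ^2 + 27λ - 18 = (λ - 6)(λ - 3)(λ - 1), so the eigenvalues are 1, 3, 6.
λ=1: eigenvector (1, 1, -4).
λ=3: eigenvector (0, -1, 3).
λ=6: eigenvector (0, 1, -2).
P = [[1, 0, 0], [1, -1, 1], [-4, 3, -2]], D = diag(1, 3, 6), P⁻¹ = [[1, 0, 0], [2, 2, 1], [1, 3, 1]].
C² = P·diag(1, 9, 36)·P⁻¹ = [[1, 0, 0], [19, 90, 27], [-22, -162, -45]].
The requested entry is 19.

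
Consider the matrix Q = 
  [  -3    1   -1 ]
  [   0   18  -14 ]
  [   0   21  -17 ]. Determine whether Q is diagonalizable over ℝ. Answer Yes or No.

Characteristic polynomial: p(t) = t^3 + 2t^2 - 15t - 36 = (t - 4)(t + 3)^2.
t = -3 has algebraic multiplicity 2; rank(Q + 3I) = 2, so geometric multiplicity = 1.
Geometric multiplicity < algebraic multiplicity, so Q is not diagonalizable.

No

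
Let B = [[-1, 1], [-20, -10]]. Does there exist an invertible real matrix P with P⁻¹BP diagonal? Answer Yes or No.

Yes

Characteristic polynomial: p(s) = s^2 + 11s + 30 = (s + 5)(s + 6).
All 2 eigenvalues are distinct, so B is diagonalizable.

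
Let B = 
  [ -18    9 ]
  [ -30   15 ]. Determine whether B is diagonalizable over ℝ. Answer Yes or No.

Characteristic polynomial: p(t) = t^2 + 3t = t(t + 3).
All 2 eigenvalues are distinct, so B is diagonalizable.

Yes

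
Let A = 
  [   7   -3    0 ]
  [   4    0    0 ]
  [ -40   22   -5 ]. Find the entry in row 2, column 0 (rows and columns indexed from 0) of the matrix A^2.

8

Characteristic polynomial: s^3 - 2s^2 - 23s + 60 = (s - 4)(s - 3)(s + 5), so the eigenvalues are -5, 3, 4.
s=3: eigenvector (-3, -4, 4).
s=4: eigenvector (1, 1, -2).
s=-5: eigenvector (0, 0, 1).
P = [[-3, 1, 0], [-4, 1, 0], [4, -2, 1]], D = diag(3, 4, -5), P⁻¹ = [[1, -1, 0], [4, -3, 0], [4, -2, 1]].
A² = P·diag(9, 16, 25)·P⁻¹ = [[37, -21, 0], [28, -12, 0], [8, 10, 25]].
The requested entry is 8.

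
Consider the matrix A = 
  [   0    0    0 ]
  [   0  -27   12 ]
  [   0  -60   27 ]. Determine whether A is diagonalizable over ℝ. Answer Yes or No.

Yes

Characteristic polynomial: p(λ) = λ^3 - 9λ = λ(λ - 3)(λ + 3).
All 3 eigenvalues are distinct, so A is diagonalizable.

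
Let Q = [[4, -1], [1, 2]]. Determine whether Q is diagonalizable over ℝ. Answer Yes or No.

No

Characteristic polynomial: p(μ) = μ^2 - 6μ + 9 = (μ - 3)^2.
μ = 3 has algebraic multiplicity 2; rank(Q − 3I) = 1, so geometric multiplicity = 1.
Geometric multiplicity < algebraic multiplicity, so Q is not diagonalizable.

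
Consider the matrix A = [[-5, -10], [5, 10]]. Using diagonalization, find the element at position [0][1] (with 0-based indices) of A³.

Characteristic polynomial: s^2 - 5s = s(s - 5), so the eigenvalues are 0, 5.
s=0: eigenvector (2, -1).
s=5: eigenvector (1, -1).
P = [[2, 1], [-1, -1]], D = diag(0, 5), P⁻¹ = [[1, 1], [-1, -2]].
A³ = P·diag(0, 125)·P⁻¹ = [[-125, -250], [125, 250]].
The requested entry is -250.

-250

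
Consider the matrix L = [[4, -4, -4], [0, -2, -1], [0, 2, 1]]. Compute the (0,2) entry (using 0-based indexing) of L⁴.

Characteristic polynomial: t^3 - 3t^2 - 4t = t(t - 4)(t + 1), so the eigenvalues are -1, 0, 4.
t=4: eigenvector (1, 0, 0).
t=-1: eigenvector (0, 1, -1).
t=0: eigenvector (1, -1, 2).
P = [[1, 0, 1], [0, 1, -1], [0, -1, 2]], D = diag(4, -1, 0), P⁻¹ = [[1, -1, -1], [0, 2, 1], [0, 1, 1]].
L⁴ = P·diag(256, 1, 0)·P⁻¹ = [[256, -256, -256], [0, 2, 1], [0, -2, -1]].
The requested entry is -256.

-256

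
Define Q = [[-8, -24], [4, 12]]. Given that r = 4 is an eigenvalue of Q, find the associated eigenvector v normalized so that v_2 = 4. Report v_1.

-8

Q − 4I = [[-12, -24], [4, 8]].
Solving (Q − 4I)v = 0 gives the eigenspace spanned by (-8, 4).
With v_2 = 4, v = (-8, 4), so v_1 = -8.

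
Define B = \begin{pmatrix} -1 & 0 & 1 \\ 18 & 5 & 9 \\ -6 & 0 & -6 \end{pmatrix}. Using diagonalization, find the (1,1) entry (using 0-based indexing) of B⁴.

625

Characteristic polynomial: r^3 + 2r^2 - 23r - 60 = (r - 5)(r + 3)(r + 4), so the eigenvalues are -4, -3, 5.
r=-3: eigenvector (1, 0, -2).
r=-4: eigenvector (-1, -1, 3).
r=5: eigenvector (0, 1, 0).
P = [[1, -1, 0], [0, -1, 1], [-2, 3, 0]], D = diag(-3, -4, 5), P⁻¹ = [[3, 0, 1], [2, 0, 1], [2, 1, 1]].
B⁴ = P·diag(81, 256, 625)·P⁻¹ = [[-269, 0, -175], [738, 625, 369], [1050, 0, 606]].
The requested entry is 625.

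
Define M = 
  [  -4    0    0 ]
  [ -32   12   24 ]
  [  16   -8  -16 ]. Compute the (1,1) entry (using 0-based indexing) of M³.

Characteristic polynomial: t^3 + 8t^2 + 16t = t(t + 4)^2, so the eigenvalues are -4, -4, 0.
t=-4: eigenvector (0, -3, 2).
t=-4: eigenvector (1, 2, 0).
t=0: eigenvector (0, -2, 1).
P = [[0, 1, 0], [-3, 2, -2], [2, 0, 1]], D = diag(-4, -4, 0), P⁻¹ = [[-2, 1, 2], [1, 0, 0], [4, -2, -3]].
M³ = P·diag(-64, -64, 0)·P⁻¹ = [[-64, 0, 0], [-512, 192, 384], [256, -128, -256]].
The requested entry is 192.

192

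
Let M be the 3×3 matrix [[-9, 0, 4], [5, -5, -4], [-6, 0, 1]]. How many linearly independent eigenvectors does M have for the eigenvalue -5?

M + 5I = [[-4, 0, 4], [5, 0, -4], [-6, 0, 6]].
This matrix has rank 2, so its null space has dimension 3 − 2 = 1.

1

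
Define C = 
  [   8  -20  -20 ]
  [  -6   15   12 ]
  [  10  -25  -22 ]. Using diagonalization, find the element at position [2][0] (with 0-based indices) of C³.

70

Characteristic polynomial: r^3 - r^2 - 6r = r(r - 3)(r + 2), so the eigenvalues are -2, 0, 3.
r=0: eigenvector (5, 2, 0).
r=3: eigenvector (0, 1, -1).
r=-2: eigenvector (2, 0, 1).
P = [[5, 0, 2], [2, 1, 0], [0, -1, 1]], D = diag(0, 3, -2), P⁻¹ = [[1, -2, -2], [-2, 5, 4], [-2, 5, 5]].
C³ = P·diag(0, 27, -8)·P⁻¹ = [[32, -80, -80], [-54, 135, 108], [70, -175, -148]].
The requested entry is 70.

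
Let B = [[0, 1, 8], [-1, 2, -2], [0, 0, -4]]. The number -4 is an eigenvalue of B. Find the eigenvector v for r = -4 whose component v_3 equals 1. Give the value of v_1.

B + 4I = [[4, 1, 8], [-1, 6, -2], [0, 0, 0]].
Solving (B + 4I)v = 0 gives the eigenspace spanned by (-2, 0, 1).
With v_3 = 1, v = (-2, 0, 1), so v_1 = -2.

-2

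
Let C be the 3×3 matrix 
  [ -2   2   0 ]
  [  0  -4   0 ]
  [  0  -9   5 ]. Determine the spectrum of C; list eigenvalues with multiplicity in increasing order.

-4, -2, 5

Characteristic polynomial: p(r) = r^3 + r^2 - 22r - 40 = (r - 5)(r + 2)(r + 4).
Roots (with multiplicity): -4, -2, 5.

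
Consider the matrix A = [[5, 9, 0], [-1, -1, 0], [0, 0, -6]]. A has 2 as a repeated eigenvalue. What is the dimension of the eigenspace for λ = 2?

A − 2I = [[3, 9, 0], [-1, -3, 0], [0, 0, -8]].
This matrix has rank 2, so its null space has dimension 3 − 2 = 1.

1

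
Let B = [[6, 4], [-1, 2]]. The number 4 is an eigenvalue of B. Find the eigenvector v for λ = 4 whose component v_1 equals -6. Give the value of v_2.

B − 4I = [[2, 4], [-1, -2]].
Solving (B − 4I)v = 0 gives the eigenspace spanned by (-6, 3).
With v_1 = -6, v = (-6, 3), so v_2 = 3.

3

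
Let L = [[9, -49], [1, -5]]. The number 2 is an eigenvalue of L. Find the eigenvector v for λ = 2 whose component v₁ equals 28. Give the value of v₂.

L − 2I = [[7, -49], [1, -7]].
Solving (L − 2I)v = 0 gives the eigenspace spanned by (28, 4).
With v₁ = 28, v = (28, 4), so v₂ = 4.

4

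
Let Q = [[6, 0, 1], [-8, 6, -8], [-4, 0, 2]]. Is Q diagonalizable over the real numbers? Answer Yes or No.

No

Characteristic polynomial: p(λ) = λ^3 - 14λ^2 + 64λ - 96 = (λ - 6)(λ - 4)^2.
λ = 4 has algebraic multiplicity 2; rank(Q − 4I) = 2, so geometric multiplicity = 1.
Geometric multiplicity < algebraic multiplicity, so Q is not diagonalizable.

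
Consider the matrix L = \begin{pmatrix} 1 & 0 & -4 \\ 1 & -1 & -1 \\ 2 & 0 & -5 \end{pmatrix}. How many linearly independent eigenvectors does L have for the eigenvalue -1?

1

L + 1I = [[2, 0, -4], [1, 0, -1], [2, 0, -4]].
This matrix has rank 2, so its null space has dimension 3 − 2 = 1.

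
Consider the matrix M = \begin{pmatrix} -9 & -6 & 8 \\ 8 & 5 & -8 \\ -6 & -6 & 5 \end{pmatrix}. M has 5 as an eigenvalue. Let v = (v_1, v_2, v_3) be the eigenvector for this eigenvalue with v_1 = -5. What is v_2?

5

M − 5I = [[-14, -6, 8], [8, 0, -8], [-6, -6, 0]].
Solving (M − 5I)v = 0 gives the eigenspace spanned by (-5, 5, -5).
With v_1 = -5, v = (-5, 5, -5), so v_2 = 5.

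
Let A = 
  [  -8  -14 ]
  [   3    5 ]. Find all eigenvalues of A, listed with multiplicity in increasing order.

-2, -1

Characteristic polynomial: p(r) = r^2 + 3r + 2 = (r + 1)(r + 2).
Roots (with multiplicity): -2, -1.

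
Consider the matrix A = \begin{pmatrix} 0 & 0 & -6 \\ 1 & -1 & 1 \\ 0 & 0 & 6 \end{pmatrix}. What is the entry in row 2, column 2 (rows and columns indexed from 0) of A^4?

1296

Characteristic polynomial: s^3 - 5s^2 - 6s = s(s - 6)(s + 1), so the eigenvalues are -1, 0, 6.
s=0: eigenvector (1, 1, 0).
s=-1: eigenvector (0, 1, 0).
s=6: eigenvector (-1, 0, 1).
P = [[1, 0, -1], [1, 1, 0], [0, 0, 1]], D = diag(0, -1, 6), P⁻¹ = [[1, 0, 1], [-1, 1, -1], [0, 0, 1]].
A⁴ = P·diag(0, 1, 1296)·P⁻¹ = [[0, 0, -1296], [-1, 1, -1], [0, 0, 1296]].
The requested entry is 1296.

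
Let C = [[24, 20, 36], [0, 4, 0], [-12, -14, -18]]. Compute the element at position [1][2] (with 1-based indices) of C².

56

Characteristic polynomial: λ^3 - 10λ^2 + 24λ = λ(λ - 6)(λ - 4), so the eigenvalues are 0, 4, 6.
λ=0: eigenvector (-3, 0, 2).
λ=4: eigenvector (8, 1, -5).
λ=6: eigenvector (-2, 0, 1).
P = [[-3, 8, -2], [0, 1, 0], [2, -5, 1]], D = diag(0, 4, 6), P⁻¹ = [[1, 2, 2], [0, 1, 0], [-2, 1, -3]].
C² = P·diag(0, 16, 36)·P⁻¹ = [[144, 56, 216], [0, 16, 0], [-72, -44, -108]].
The requested entry is 56.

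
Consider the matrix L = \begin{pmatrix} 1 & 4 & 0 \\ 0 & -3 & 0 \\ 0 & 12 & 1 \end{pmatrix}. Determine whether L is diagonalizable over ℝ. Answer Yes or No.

Yes

Characteristic polynomial: p(μ) = μ^3 + μ^2 - 5μ + 3 = (μ - 1)^2(μ + 3).
μ = 1 has algebraic multiplicity 2; rank(L − 1I) = 1, so geometric multiplicity = 2.
Every eigenvalue has geometric = algebraic multiplicity, so L is diagonalizable.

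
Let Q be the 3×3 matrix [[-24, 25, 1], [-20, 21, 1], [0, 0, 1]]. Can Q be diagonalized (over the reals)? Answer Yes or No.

No

Characteristic polynomial: p(μ) = μ^3 + 2μ^2 - 7μ + 4 = (μ - 1)^2(μ + 4).
μ = 1 has algebraic multiplicity 2; rank(Q − 1I) = 2, so geometric multiplicity = 1.
Geometric multiplicity < algebraic multiplicity, so Q is not diagonalizable.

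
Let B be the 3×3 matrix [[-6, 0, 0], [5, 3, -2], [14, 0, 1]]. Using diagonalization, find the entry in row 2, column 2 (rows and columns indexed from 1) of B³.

Characteristic polynomial: μ^3 + 2μ^2 - 21μ + 18 = (μ - 3)(μ - 1)(μ + 6), so the eigenvalues are -6, 1, 3.
μ=3: eigenvector (0, -1, 0).
μ=1: eigenvector (0, 1, 1).
μ=-6: eigenvector (1, -1, -2).
P = [[0, 0, 1], [-1, 1, -1], [0, 1, -2]], D = diag(3, 1, -6), P⁻¹ = [[1, -1, 1], [2, 0, 1], [1, 0, 0]].
B³ = P·diag(27, 1, -216)·P⁻¹ = [[-216, 0, 0], [191, 27, -26], [434, 0, 1]].
The requested entry is 27.

27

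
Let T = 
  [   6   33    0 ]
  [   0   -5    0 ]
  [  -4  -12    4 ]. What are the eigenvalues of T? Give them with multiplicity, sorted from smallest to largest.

Characteristic polynomial: p(s) = s^3 - 5s^2 - 26s + 120 = (s - 6)(s - 4)(s + 5).
Roots (with multiplicity): -5, 4, 6.

-5, 4, 6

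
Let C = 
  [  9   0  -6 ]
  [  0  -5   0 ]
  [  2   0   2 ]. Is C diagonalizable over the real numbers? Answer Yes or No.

Characteristic polynomial: p(μ) = μ^3 - 6μ^2 - 25μ + 150 = (μ - 6)(μ - 5)(μ + 5).
All 3 eigenvalues are distinct, so C is diagonalizable.

Yes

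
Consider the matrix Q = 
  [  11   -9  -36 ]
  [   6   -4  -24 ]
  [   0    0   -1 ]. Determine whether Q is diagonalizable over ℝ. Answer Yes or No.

Characteristic polynomial: p(μ) = μ^3 - 6μ^2 + 3μ + 10 = (μ - 5)(μ - 2)(μ + 1).
All 3 eigenvalues are distinct, so Q is diagonalizable.

Yes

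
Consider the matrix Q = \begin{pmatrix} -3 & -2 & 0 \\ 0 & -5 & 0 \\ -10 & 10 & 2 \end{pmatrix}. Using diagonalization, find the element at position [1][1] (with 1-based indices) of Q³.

Characteristic polynomial: t^3 + 6t^2 - t - 30 = (t - 2)(t + 3)(t + 5), so the eigenvalues are -5, -3, 2.
t=-5: eigenvector (1, 1, 0).
t=-3: eigenvector (1, 0, 2).
t=2: eigenvector (0, 0, 1).
P = [[1, 1, 0], [1, 0, 0], [0, 2, 1]], D = diag(-5, -3, 2), P⁻¹ = [[0, 1, 0], [1, -1, 0], [-2, 2, 1]].
Q³ = P·diag(-125, -27, 8)·P⁻¹ = [[-27, -98, 0], [0, -125, 0], [-70, 70, 8]].
The requested entry is -27.

-27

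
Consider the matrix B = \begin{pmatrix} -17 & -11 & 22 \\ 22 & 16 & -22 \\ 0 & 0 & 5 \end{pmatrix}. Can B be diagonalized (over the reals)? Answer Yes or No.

Yes

Characteristic polynomial: p(s) = s^3 - 4s^2 - 35s + 150 = (s - 5)^2(s + 6).
s = 5 has algebraic multiplicity 2; rank(B − 5I) = 1, so geometric multiplicity = 2.
Every eigenvalue has geometric = algebraic multiplicity, so B is diagonalizable.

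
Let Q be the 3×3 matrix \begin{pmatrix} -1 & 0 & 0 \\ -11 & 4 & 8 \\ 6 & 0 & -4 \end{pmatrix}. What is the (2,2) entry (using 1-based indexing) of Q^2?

Characteristic polynomial: s^3 + s^2 - 16s - 16 = (s - 4)(s + 1)(s + 4), so the eigenvalues are -4, -1, 4.
s=-1: eigenvector (1, -1, 2).
s=4: eigenvector (0, 1, 0).
s=-4: eigenvector (0, -1, 1).
P = [[1, 0, 0], [-1, 1, -1], [2, 0, 1]], D = diag(-1, 4, -4), P⁻¹ = [[1, 0, 0], [-1, 1, 1], [-2, 0, 1]].
Q² = P·diag(1, 16, 16)·P⁻¹ = [[1, 0, 0], [15, 16, 0], [-30, 0, 16]].
The requested entry is 16.

16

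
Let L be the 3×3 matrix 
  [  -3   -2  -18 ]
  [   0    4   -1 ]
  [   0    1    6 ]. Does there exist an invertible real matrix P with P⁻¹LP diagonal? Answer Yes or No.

No

Characteristic polynomial: p(t) = t^3 - 7t^2 - 5t + 75 = (t - 5)^2(t + 3).
t = 5 has algebraic multiplicity 2; rank(L − 5I) = 2, so geometric multiplicity = 1.
Geometric multiplicity < algebraic multiplicity, so L is not diagonalizable.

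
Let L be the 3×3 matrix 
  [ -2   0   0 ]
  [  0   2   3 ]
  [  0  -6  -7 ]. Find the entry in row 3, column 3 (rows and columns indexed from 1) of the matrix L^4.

Characteristic polynomial: μ^3 + 7μ^2 + 14μ + 8 = (μ + 1)(μ + 2)(μ + 4), so the eigenvalues are -4, -2, -1.
μ=-1: eigenvector (0, 1, -1).
μ=-4: eigenvector (0, 1, -2).
μ=-2: eigenvector (1, 0, 0).
P = [[0, 0, 1], [1, 1, 0], [-1, -2, 0]], D = diag(-1, -4, -2), P⁻¹ = [[0, 2, 1], [0, -1, -1], [1, 0, 0]].
L⁴ = P·diag(1, 256, 16)·P⁻¹ = [[16, 0, 0], [0, -254, -255], [0, 510, 511]].
The requested entry is 511.

511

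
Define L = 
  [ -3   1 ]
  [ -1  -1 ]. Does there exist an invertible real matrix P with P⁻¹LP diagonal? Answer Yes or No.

Characteristic polynomial: p(μ) = μ^2 + 4μ + 4 = (μ + 2)^2.
μ = -2 has algebraic multiplicity 2; rank(L + 2I) = 1, so geometric multiplicity = 1.
Geometric multiplicity < algebraic multiplicity, so L is not diagonalizable.

No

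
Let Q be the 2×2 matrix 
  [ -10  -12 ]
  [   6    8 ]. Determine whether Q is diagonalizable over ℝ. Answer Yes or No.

Characteristic polynomial: p(r) = r^2 + 2r - 8 = (r - 2)(r + 4).
All 2 eigenvalues are distinct, so Q is diagonalizable.

Yes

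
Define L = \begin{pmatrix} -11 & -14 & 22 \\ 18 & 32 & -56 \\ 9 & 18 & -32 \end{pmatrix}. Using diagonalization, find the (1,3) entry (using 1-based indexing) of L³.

Characteristic polynomial: μ^3 + 11μ^2 + 38μ + 40 = (μ + 2)(μ + 4)(μ + 5), so the eigenvalues are -5, -4, -2.
μ=-5: eigenvector (1, -2, -1).
μ=-2: eigenvector (-2, 6, 3).
μ=-4: eigenvector (-2, 1, 0).
P = [[1, -2, -2], [-2, 6, 1], [-1, 3, 0]], D = diag(-5, -2, -4), P⁻¹ = [[3, 6, -10], [1, 2, -3], [0, 1, -2]].
L³ = P·diag(-125, -8, -64)·P⁻¹ = [[-359, -590, 946], [702, 1340, -2228], [351, 702, -1178]].
The requested entry is 946.

946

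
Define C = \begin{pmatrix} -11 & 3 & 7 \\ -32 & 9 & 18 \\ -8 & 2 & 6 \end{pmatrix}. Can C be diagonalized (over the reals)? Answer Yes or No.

No

Characteristic polynomial: p(s) = s^3 - 4s^2 + 5s - 2 = (s - 2)(s - 1)^2.
s = 1 has algebraic multiplicity 2; rank(C − 1I) = 2, so geometric multiplicity = 1.
Geometric multiplicity < algebraic multiplicity, so C is not diagonalizable.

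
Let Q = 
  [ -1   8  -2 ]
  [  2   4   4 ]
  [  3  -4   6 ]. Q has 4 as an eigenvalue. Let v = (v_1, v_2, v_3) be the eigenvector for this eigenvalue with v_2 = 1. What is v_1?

Q − 4I = [[-5, 8, -2], [2, 0, 4], [3, -4, 2]].
Solving (Q − 4I)v = 0 gives the eigenspace spanned by (2, 1, -1).
With v_2 = 1, v = (2, 1, -1), so v_1 = 2.

2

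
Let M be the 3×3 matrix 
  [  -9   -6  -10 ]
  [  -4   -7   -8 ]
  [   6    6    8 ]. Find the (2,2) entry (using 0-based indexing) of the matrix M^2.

Characteristic polynomial: λ^3 + 8λ^2 + 19λ + 12 = (λ + 1)(λ + 3)(λ + 4), so the eigenvalues are -4, -3, -1.
λ=-1: eigenvector (-1, -2, 2).
λ=-3: eigenvector (-1, 1, 0).
λ=-4: eigenvector (-2, 0, 1).
P = [[-1, -1, -2], [-2, 1, 0], [2, 0, 1]], D = diag(-1, -3, -4), P⁻¹ = [[1, 1, 2], [2, 3, 4], [-2, -2, -3]].
M² = P·diag(1, 9, 16)·P⁻¹ = [[45, 36, 58], [16, 25, 32], [-30, -30, -44]].
The requested entry is -44.

-44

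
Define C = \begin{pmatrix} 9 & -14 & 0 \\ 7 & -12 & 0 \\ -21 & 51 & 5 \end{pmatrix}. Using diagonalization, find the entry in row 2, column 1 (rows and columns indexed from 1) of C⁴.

Characteristic polynomial: μ^3 - 2μ^2 - 25μ + 50 = (μ - 5)(μ - 2)(μ + 5), so the eigenvalues are -5, 2, 5.
μ=-5: eigenvector (-1, -1, 3).
μ=5: eigenvector (0, 0, 1).
μ=2: eigenvector (2, 1, -3).
P = [[-1, 0, 2], [-1, 0, 1], [3, 1, -3]], D = diag(-5, 5, 2), P⁻¹ = [[1, -2, 0], [0, 3, 1], [1, -1, 0]].
C⁴ = P·diag(625, 625, 16)·P⁻¹ = [[-593, 1218, 0], [-609, 1234, 0], [1827, -1827, 625]].
The requested entry is -609.

-609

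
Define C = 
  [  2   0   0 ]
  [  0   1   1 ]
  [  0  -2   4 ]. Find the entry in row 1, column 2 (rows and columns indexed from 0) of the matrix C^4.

Characteristic polynomial: μ^3 - 7μ^2 + 16μ - 12 = (μ - 3)(μ - 2)^2, so the eigenvalues are 2, 2, 3.
μ=2: eigenvector (1, 2, 2).
μ=3: eigenvector (0, 1, 2).
μ=2: eigenvector (0, 1, 1).
P = [[1, 0, 0], [2, 1, 1], [2, 2, 1]], D = diag(2, 3, 2), P⁻¹ = [[1, 0, 0], [0, -1, 1], [-2, 2, -1]].
C⁴ = P·diag(16, 81, 16)·P⁻¹ = [[16, 0, 0], [0, -49, 65], [0, -130, 146]].
The requested entry is 65.

65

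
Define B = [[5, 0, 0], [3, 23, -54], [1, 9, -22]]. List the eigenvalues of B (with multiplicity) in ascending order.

-4, 5, 5

Characteristic polynomial: p(λ) = λ^3 - 6λ^2 - 15λ + 100 = (λ - 5)^2(λ + 4).
Roots (with multiplicity): -4, 5, 5.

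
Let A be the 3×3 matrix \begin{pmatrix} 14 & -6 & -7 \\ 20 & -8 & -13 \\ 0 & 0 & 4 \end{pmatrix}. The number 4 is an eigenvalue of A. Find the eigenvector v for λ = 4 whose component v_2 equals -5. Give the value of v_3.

0

A − 4I = [[10, -6, -7], [20, -12, -13], [0, 0, 0]].
Solving (A − 4I)v = 0 gives the eigenspace spanned by (-3, -5, 0).
With v_2 = -5, v = (-3, -5, 0), so v_3 = 0.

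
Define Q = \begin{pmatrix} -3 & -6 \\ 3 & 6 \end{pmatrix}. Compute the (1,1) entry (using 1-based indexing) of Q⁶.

-729

Characteristic polynomial: r^2 - 3r = r(r - 3), so the eigenvalues are 0, 3.
r=0: eigenvector (2, -1).
r=3: eigenvector (-1, 1).
P = [[2, -1], [-1, 1]], D = diag(0, 3), P⁻¹ = [[1, 1], [1, 2]].
Q⁶ = P·diag(0, 729)·P⁻¹ = [[-729, -1458], [729, 1458]].
The requested entry is -729.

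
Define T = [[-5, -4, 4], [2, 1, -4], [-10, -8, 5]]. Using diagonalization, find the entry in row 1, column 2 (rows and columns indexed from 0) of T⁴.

-160

Characteristic polynomial: λ^3 - λ^2 - 9λ + 9 = (λ - 3)(λ - 1)(λ + 3), so the eigenvalues are -3, 1, 3.
λ=3: eigenvector (1, -1, 1).
λ=-3: eigenvector (0, 1, 1).
λ=1: eigenvector (-2, 2, -1).
P = [[1, 0, -2], [-1, 1, 2], [1, 1, -1]], D = diag(3, -3, 1), P⁻¹ = [[-3, -2, 2], [1, 1, 0], [-2, -1, 1]].
T⁴ = P·diag(81, 81, 1)·P⁻¹ = [[-239, -160, 160], [320, 241, -160], [-160, -80, 161]].
The requested entry is -160.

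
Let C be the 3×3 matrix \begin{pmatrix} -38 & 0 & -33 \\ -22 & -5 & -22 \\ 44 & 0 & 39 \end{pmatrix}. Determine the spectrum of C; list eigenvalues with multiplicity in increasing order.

Characteristic polynomial: p(λ) = λ^3 + 4λ^2 - 35λ - 150 = (λ - 6)(λ + 5)^2.
Roots (with multiplicity): -5, -5, 6.

-5, -5, 6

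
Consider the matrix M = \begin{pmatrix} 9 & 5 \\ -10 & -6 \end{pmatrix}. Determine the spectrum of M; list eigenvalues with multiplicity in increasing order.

-1, 4

Characteristic polynomial: p(t) = t^2 - 3t - 4 = (t - 4)(t + 1).
Roots (with multiplicity): -1, 4.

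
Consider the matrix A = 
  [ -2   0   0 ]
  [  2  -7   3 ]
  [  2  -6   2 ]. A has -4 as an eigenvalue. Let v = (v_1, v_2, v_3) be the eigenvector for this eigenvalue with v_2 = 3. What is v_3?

A + 4I = [[2, 0, 0], [2, -3, 3], [2, -6, 6]].
Solving (A + 4I)v = 0 gives the eigenspace spanned by (0, 3, 3).
With v_2 = 3, v = (0, 3, 3), so v_3 = 3.

3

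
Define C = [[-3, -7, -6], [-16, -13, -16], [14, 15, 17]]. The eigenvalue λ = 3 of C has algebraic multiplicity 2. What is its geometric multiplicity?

C − 3I = [[-6, -7, -6], [-16, -16, -16], [14, 15, 14]].
This matrix has rank 2, so its null space has dimension 3 − 2 = 1.

1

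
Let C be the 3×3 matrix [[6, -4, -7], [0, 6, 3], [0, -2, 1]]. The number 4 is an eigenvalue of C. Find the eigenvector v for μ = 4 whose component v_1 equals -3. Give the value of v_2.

9

C − 4I = [[2, -4, -7], [0, 2, 3], [0, -2, -3]].
Solving (C − 4I)v = 0 gives the eigenspace spanned by (-3, 9, -6).
With v_1 = -3, v = (-3, 9, -6), so v_2 = 9.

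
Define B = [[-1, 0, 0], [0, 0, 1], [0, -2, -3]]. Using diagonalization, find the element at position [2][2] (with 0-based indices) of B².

Characteristic polynomial: s^3 + 4s^2 + 5s + 2 = (s + 1)^2(s + 2), so the eigenvalues are -2, -1, -1.
s=-1: eigenvector (0, 1, -1).
s=-1: eigenvector (1, 0, 0).
s=-2: eigenvector (0, -1, 2).
P = [[0, 1, 0], [1, 0, -1], [-1, 0, 2]], D = diag(-1, -1, -2), P⁻¹ = [[0, 2, 1], [1, 0, 0], [0, 1, 1]].
B² = P·diag(1, 1, 4)·P⁻¹ = [[1, 0, 0], [0, -2, -3], [0, 6, 7]].
The requested entry is 7.

7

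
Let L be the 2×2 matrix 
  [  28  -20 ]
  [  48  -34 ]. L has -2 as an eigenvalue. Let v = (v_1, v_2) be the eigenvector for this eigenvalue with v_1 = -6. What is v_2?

-9

L + 2I = [[30, -20], [48, -32]].
Solving (L + 2I)v = 0 gives the eigenspace spanned by (-6, -9).
With v_1 = -6, v = (-6, -9), so v_2 = -9.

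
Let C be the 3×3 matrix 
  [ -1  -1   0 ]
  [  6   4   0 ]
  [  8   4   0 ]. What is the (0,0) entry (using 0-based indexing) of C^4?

-29

Characteristic polynomial: r^3 - 3r^2 + 2r = r(r - 2)(r - 1), so the eigenvalues are 0, 1, 2.
r=1: eigenvector (1, -2, 0).
r=2: eigenvector (-1, 3, 2).
r=0: eigenvector (0, 0, 1).
P = [[1, -1, 0], [-2, 3, 0], [0, 2, 1]], D = diag(1, 2, 0), P⁻¹ = [[3, 1, 0], [2, 1, 0], [-4, -2, 1]].
C⁴ = P·diag(1, 16, 0)·P⁻¹ = [[-29, -15, 0], [90, 46, 0], [64, 32, 0]].
The requested entry is -29.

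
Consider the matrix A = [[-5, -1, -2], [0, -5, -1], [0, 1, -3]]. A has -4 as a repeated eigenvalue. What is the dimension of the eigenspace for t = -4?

A + 4I = [[-1, -1, -2], [0, -1, -1], [0, 1, 1]].
This matrix has rank 2, so its null space has dimension 3 − 2 = 1.

1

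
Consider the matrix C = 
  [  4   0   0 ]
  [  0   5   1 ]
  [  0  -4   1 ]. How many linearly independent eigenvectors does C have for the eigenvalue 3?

1

C − 3I = [[1, 0, 0], [0, 2, 1], [0, -4, -2]].
This matrix has rank 2, so its null space has dimension 3 − 2 = 1.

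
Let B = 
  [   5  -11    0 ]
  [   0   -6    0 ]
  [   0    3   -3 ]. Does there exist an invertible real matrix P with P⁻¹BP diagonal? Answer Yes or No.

Yes

Characteristic polynomial: p(λ) = λ^3 + 4λ^2 - 27λ - 90 = (λ - 5)(λ + 3)(λ + 6).
All 3 eigenvalues are distinct, so B is diagonalizable.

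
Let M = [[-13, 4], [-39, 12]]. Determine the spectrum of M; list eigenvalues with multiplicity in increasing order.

-1, 0

Characteristic polynomial: p(μ) = μ^2 + μ = μ(μ + 1).
Roots (with multiplicity): -1, 0.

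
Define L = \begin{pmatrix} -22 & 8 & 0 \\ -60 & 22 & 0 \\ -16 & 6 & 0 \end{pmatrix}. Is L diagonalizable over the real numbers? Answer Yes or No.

Yes

Characteristic polynomial: p(s) = s^3 - 4s = s(s - 2)(s + 2).
All 3 eigenvalues are distinct, so L is diagonalizable.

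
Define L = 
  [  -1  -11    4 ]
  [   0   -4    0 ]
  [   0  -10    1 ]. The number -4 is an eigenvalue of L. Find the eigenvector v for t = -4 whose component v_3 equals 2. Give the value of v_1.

1

L + 4I = [[3, -11, 4], [0, 0, 0], [0, -10, 5]].
Solving (L + 4I)v = 0 gives the eigenspace spanned by (1, 1, 2).
With v_3 = 2, v = (1, 1, 2), so v_1 = 1.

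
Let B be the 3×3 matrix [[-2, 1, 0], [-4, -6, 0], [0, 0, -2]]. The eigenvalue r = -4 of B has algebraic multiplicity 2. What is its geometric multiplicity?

1

B + 4I = [[2, 1, 0], [-4, -2, 0], [0, 0, 2]].
This matrix has rank 2, so its null space has dimension 3 − 2 = 1.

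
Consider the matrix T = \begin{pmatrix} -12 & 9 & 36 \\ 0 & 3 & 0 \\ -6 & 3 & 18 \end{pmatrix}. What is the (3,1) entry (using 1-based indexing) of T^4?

Characteristic polynomial: r^3 - 9r^2 + 18r = r(r - 6)(r - 3), so the eigenvalues are 0, 3, 6.
r=0: eigenvector (3, 0, 1).
r=3: eigenvector (3, 1, 1).
r=6: eigenvector (-2, 0, -1).
P = [[3, 3, -2], [0, 1, 0], [1, 1, -1]], D = diag(0, 3, 6), P⁻¹ = [[1, -1, -2], [0, 1, 0], [1, 0, -3]].
T⁴ = P·diag(0, 81, 1296)·P⁻¹ = [[-2592, 243, 7776], [0, 81, 0], [-1296, 81, 3888]].
The requested entry is -1296.

-1296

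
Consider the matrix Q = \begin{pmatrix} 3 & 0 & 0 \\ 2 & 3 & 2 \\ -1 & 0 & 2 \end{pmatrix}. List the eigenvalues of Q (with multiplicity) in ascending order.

Characteristic polynomial: p(λ) = λ^3 - 8λ^2 + 21λ - 18 = (λ - 3)^2(λ - 2).
Roots (with multiplicity): 2, 3, 3.

2, 3, 3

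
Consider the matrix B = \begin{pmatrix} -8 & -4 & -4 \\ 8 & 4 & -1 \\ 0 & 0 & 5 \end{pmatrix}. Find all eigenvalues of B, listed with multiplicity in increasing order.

Characteristic polynomial: p(μ) = μ^3 - μ^2 - 20μ = μ(μ - 5)(μ + 4).
Roots (with multiplicity): -4, 0, 5.

-4, 0, 5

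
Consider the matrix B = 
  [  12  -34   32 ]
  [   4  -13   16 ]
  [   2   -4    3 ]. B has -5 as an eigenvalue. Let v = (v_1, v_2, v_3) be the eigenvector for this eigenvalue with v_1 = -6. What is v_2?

-3

B + 5I = [[17, -34, 32], [4, -8, 16], [2, -4, 8]].
Solving (B + 5I)v = 0 gives the eigenspace spanned by (-6, -3, 0).
With v_1 = -6, v = (-6, -3, 0), so v_2 = -3.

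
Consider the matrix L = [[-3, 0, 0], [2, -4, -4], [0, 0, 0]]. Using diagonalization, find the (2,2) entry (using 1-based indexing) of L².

Characteristic polynomial: t^3 + 7t^2 + 12t = t(t + 3)(t + 4), so the eigenvalues are -4, -3, 0.
t=-3: eigenvector (1, 2, 0).
t=-4: eigenvector (0, 1, 0).
t=0: eigenvector (0, -1, 1).
P = [[1, 0, 0], [2, 1, -1], [0, 0, 1]], D = diag(-3, -4, 0), P⁻¹ = [[1, 0, 0], [-2, 1, 1], [0, 0, 1]].
L² = P·diag(9, 16, 0)·P⁻¹ = [[9, 0, 0], [-14, 16, 16], [0, 0, 0]].
The requested entry is 16.

16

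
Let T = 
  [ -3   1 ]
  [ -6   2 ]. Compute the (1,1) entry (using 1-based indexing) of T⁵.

Characteristic polynomial: μ^2 + μ = μ(μ + 1), so the eigenvalues are -1, 0.
μ=0: eigenvector (1, 3).
μ=-1: eigenvector (-1, -2).
P = [[1, -1], [3, -2]], D = diag(0, -1), P⁻¹ = [[-2, 1], [-3, 1]].
T⁵ = P·diag(0, -1)·P⁻¹ = [[-3, 1], [-6, 2]].
The requested entry is -3.

-3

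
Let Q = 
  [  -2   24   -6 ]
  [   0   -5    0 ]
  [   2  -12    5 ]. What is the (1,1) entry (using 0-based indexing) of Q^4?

Characteristic polynomial: r^3 + 2r^2 - 13r + 10 = (r - 2)(r - 1)(r + 5), so the eigenvalues are -5, 1, 2.
r=1: eigenvector (-2, 0, 1).
r=-5: eigenvector (-4, 1, 2).
r=2: eigenvector (-3, 0, 2).
P = [[-2, -4, -3], [0, 1, 0], [1, 2, 2]], D = diag(1, -5, 2), P⁻¹ = [[-2, -2, -3], [0, 1, 0], [1, 0, 2]].
Q⁴ = P·diag(1, 625, 16)·P⁻¹ = [[-44, -2496, -90], [0, 625, 0], [30, 1248, 61]].
The requested entry is 625.

625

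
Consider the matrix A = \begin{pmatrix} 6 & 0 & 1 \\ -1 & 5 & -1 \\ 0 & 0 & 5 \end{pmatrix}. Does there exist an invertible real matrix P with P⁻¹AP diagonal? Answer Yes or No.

Yes

Characteristic polynomial: p(λ) = λ^3 - 16λ^2 + 85λ - 150 = (λ - 6)(λ - 5)^2.
λ = 5 has algebraic multiplicity 2; rank(A − 5I) = 1, so geometric multiplicity = 2.
Every eigenvalue has geometric = algebraic multiplicity, so A is diagonalizable.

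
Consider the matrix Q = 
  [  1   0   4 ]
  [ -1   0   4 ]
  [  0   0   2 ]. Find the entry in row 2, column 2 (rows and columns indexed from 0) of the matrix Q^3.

Characteristic polynomial: λ^3 - 3λ^2 + 2λ = λ(λ - 2)(λ - 1), so the eigenvalues are 0, 1, 2.
λ=1: eigenvector (1, -1, 0).
λ=2: eigenvector (4, 0, 1).
λ=0: eigenvector (0, 1, 0).
P = [[1, 4, 0], [-1, 0, 1], [0, 1, 0]], D = diag(1, 2, 0), P⁻¹ = [[1, 0, -4], [0, 0, 1], [1, 1, -4]].
Q³ = P·diag(1, 8, 0)·P⁻¹ = [[1, 0, 28], [-1, 0, 4], [0, 0, 8]].
The requested entry is 8.

8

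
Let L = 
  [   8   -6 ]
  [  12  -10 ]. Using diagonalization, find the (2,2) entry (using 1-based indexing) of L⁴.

496

Characteristic polynomial: t^2 + 2t - 8 = (t - 2)(t + 4), so the eigenvalues are -4, 2.
t=2: eigenvector (-1, -1).
t=-4: eigenvector (1, 2).
P = [[-1, 1], [-1, 2]], D = diag(2, -4), P⁻¹ = [[-2, 1], [-1, 1]].
L⁴ = P·diag(16, 256)·P⁻¹ = [[-224, 240], [-480, 496]].
The requested entry is 496.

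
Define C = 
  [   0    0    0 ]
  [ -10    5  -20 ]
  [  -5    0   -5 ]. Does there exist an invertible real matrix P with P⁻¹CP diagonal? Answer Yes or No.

Characteristic polynomial: p(λ) = λ^3 - 25λ = λ(λ - 5)(λ + 5).
All 3 eigenvalues are distinct, so C is diagonalizable.

Yes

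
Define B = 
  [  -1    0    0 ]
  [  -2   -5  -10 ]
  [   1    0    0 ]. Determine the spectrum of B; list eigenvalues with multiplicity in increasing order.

-5, -1, 0

Characteristic polynomial: p(s) = s^3 + 6s^2 + 5s = s(s + 1)(s + 5).
Roots (with multiplicity): -5, -1, 0.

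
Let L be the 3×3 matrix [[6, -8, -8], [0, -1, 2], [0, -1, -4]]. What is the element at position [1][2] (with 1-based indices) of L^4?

Characteristic polynomial: μ^3 - μ^2 - 24μ - 36 = (μ - 6)(μ + 2)(μ + 3), so the eigenvalues are -3, -2, 6.
μ=6: eigenvector (1, 0, 0).
μ=-2: eigenvector (1, 2, -1).
μ=-3: eigenvector (0, -1, 1).
P = [[1, 1, 0], [0, 2, -1], [0, -1, 1]], D = diag(6, -2, -3), P⁻¹ = [[1, -1, -1], [0, 1, 1], [0, 1, 2]].
L⁴ = P·diag(1296, 16, 81)·P⁻¹ = [[1296, -1280, -1280], [0, -49, -130], [0, 65, 146]].
The requested entry is -1280.

-1280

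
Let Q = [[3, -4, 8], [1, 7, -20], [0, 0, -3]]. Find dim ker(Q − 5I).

1

Q − 5I = [[-2, -4, 8], [1, 2, -20], [0, 0, -8]].
This matrix has rank 2, so its null space has dimension 3 − 2 = 1.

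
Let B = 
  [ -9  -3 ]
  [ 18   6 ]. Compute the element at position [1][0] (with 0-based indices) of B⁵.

1458

Characteristic polynomial: r^2 + 3r = r(r + 3), so the eigenvalues are -3, 0.
r=-3: eigenvector (1, -2).
r=0: eigenvector (-1, 3).
P = [[1, -1], [-2, 3]], D = diag(-3, 0), P⁻¹ = [[3, 1], [2, 1]].
B⁵ = P·diag(-243, 0)·P⁻¹ = [[-729, -243], [1458, 486]].
The requested entry is 1458.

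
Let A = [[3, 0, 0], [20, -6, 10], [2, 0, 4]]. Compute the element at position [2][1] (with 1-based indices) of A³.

560

Characteristic polynomial: t^3 - t^2 - 30t + 72 = (t - 4)(t - 3)(t + 6), so the eigenvalues are -6, 3, 4.
t=4: eigenvector (0, 1, 1).
t=-6: eigenvector (0, 1, 0).
t=3: eigenvector (1, 0, -2).
P = [[0, 0, 1], [1, 1, 0], [1, 0, -2]], D = diag(4, -6, 3), P⁻¹ = [[2, 0, 1], [-2, 1, -1], [1, 0, 0]].
A³ = P·diag(64, -216, 27)·P⁻¹ = [[27, 0, 0], [560, -216, 280], [74, 0, 64]].
The requested entry is 560.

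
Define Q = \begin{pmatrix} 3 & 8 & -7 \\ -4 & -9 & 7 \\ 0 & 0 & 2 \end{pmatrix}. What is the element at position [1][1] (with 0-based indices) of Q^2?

Characteristic polynomial: μ^3 + 4μ^2 - 7μ - 10 = (μ - 2)(μ + 1)(μ + 5), so the eigenvalues are -5, -1, 2.
μ=-5: eigenvector (1, -1, 0).
μ=-1: eigenvector (2, -1, 0).
μ=2: eigenvector (-1, 1, 1).
P = [[1, 2, -1], [-1, -1, 1], [0, 0, 1]], D = diag(-5, -1, 2), P⁻¹ = [[-1, -2, 1], [1, 1, 0], [0, 0, 1]].
Q² = P·diag(25, 1, 4)·P⁻¹ = [[-23, -48, 21], [24, 49, -21], [0, 0, 4]].
The requested entry is 49.

49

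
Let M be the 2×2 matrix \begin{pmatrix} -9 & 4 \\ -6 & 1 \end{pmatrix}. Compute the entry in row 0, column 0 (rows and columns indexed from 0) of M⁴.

Characteristic polynomial: μ^2 + 8μ + 15 = (μ + 3)(μ + 5), so the eigenvalues are -5, -3.
μ=-3: eigenvector (-2, -3).
μ=-5: eigenvector (1, 1).
P = [[-2, 1], [-3, 1]], D = diag(-3, -5), P⁻¹ = [[1, -1], [3, -2]].
M⁴ = P·diag(81, 625)·P⁻¹ = [[1713, -1088], [1632, -1007]].
The requested entry is 1713.

1713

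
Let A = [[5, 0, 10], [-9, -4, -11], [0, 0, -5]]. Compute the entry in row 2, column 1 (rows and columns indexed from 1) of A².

Characteristic polynomial: r^3 + 4r^2 - 25r - 100 = (r - 5)(r + 4)(r + 5), so the eigenvalues are -5, -4, 5.
r=5: eigenvector (1, -1, 0).
r=-4: eigenvector (0, 1, 0).
r=-5: eigenvector (-1, 2, 1).
P = [[1, 0, -1], [-1, 1, 2], [0, 0, 1]], D = diag(5, -4, -5), P⁻¹ = [[1, 0, 1], [1, 1, -1], [0, 0, 1]].
A² = P·diag(25, 16, 25)·P⁻¹ = [[25, 0, 0], [-9, 16, 9], [0, 0, 25]].
The requested entry is -9.

-9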